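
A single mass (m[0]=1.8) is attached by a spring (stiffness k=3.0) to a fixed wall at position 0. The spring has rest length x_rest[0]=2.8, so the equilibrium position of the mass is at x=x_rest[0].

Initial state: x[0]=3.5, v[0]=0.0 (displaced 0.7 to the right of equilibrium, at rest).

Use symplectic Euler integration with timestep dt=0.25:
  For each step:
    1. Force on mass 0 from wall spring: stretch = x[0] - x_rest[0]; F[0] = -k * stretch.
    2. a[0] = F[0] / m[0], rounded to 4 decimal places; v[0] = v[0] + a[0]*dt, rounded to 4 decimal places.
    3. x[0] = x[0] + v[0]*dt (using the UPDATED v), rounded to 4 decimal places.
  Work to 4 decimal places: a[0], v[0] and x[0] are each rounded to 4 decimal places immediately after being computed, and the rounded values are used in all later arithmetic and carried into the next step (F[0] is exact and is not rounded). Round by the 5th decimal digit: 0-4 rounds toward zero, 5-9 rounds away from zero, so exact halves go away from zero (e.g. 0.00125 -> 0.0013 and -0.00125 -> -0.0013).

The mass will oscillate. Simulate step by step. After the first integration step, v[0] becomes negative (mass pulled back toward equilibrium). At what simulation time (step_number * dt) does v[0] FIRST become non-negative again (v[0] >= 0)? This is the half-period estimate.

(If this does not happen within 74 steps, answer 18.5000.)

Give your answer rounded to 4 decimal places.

Step 0: x=[3.5000] v=[0.0000]
Step 1: x=[3.4271] v=[-0.2917]
Step 2: x=[3.2889] v=[-0.5530]
Step 3: x=[3.0997] v=[-0.7567]
Step 4: x=[2.8793] v=[-0.8816]
Step 5: x=[2.6506] v=[-0.9147]
Step 6: x=[2.4375] v=[-0.8525]
Step 7: x=[2.2621] v=[-0.7015]
Step 8: x=[2.1428] v=[-0.4774]
Step 9: x=[2.0919] v=[-0.2036]
Step 10: x=[2.1148] v=[0.0915]
First v>=0 after going negative at step 10, time=2.5000

Answer: 2.5000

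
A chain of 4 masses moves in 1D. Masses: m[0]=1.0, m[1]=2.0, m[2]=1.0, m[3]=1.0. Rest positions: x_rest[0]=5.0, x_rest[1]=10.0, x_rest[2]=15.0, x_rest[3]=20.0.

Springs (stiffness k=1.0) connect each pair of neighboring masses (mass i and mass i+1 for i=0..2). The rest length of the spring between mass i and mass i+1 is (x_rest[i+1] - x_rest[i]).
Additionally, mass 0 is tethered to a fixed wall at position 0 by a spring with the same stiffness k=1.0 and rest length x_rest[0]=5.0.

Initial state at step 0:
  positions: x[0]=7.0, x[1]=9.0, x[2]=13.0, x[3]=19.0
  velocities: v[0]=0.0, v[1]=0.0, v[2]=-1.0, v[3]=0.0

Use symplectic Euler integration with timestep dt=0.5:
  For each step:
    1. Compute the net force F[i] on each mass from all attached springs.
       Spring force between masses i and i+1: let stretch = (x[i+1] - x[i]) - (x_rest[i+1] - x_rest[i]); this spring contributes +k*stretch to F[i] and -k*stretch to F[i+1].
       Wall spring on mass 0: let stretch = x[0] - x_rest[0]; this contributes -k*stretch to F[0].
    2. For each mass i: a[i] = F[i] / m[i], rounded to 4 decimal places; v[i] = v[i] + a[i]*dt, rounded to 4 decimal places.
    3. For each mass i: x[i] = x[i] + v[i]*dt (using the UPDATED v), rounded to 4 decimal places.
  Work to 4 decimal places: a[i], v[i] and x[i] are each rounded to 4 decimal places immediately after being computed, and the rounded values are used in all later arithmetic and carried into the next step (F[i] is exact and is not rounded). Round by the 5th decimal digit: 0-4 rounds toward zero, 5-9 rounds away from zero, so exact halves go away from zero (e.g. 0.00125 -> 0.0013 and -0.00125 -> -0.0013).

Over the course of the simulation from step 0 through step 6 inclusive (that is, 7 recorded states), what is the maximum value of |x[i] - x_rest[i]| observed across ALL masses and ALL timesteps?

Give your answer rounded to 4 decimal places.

Step 0: x=[7.0000 9.0000 13.0000 19.0000] v=[0.0000 0.0000 -1.0000 0.0000]
Step 1: x=[5.7500 9.2500 13.0000 18.7500] v=[-2.5000 0.5000 0.0000 -0.5000]
Step 2: x=[3.9375 9.5313 13.5000 18.3125] v=[-3.6250 0.5625 1.0000 -0.8750]
Step 3: x=[2.5391 9.6094 14.2110 17.9219] v=[-2.7969 0.1562 1.4219 -0.7813]
Step 4: x=[2.2735 9.3789 14.6993 17.8535] v=[-0.5313 -0.4610 0.9766 -0.1368]
Step 5: x=[3.2159 8.9253 14.6461 18.2466] v=[1.8847 -0.9073 -0.1065 0.7861]
Step 6: x=[4.7817 8.4731 14.0628 18.9896] v=[3.1315 -0.9045 -1.1667 1.4859]
Max displacement = 2.7265

Answer: 2.7265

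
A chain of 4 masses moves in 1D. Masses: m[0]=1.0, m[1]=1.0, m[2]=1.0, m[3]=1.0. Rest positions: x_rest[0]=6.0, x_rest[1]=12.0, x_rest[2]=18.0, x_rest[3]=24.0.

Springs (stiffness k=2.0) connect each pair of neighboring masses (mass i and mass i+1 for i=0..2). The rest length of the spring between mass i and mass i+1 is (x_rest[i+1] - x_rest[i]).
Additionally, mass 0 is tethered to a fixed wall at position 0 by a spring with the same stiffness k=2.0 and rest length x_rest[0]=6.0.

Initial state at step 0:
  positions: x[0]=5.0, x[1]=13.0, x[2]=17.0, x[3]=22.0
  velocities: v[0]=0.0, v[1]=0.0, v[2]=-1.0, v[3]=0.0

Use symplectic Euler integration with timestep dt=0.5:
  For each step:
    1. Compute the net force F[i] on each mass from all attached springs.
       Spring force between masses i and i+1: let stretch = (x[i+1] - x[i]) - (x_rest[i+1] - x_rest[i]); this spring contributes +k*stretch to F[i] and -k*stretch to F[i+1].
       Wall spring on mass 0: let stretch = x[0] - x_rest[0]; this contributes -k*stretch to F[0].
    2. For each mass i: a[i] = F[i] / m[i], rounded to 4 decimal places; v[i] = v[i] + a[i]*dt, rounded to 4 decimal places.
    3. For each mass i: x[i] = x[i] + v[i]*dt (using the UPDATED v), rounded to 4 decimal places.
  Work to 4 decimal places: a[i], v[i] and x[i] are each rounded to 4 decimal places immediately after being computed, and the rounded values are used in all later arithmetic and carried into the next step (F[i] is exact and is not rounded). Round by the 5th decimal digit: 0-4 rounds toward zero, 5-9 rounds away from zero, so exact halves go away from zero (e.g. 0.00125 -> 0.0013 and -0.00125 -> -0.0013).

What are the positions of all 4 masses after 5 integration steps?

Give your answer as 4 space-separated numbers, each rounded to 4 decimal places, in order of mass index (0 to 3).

Step 0: x=[5.0000 13.0000 17.0000 22.0000] v=[0.0000 0.0000 -1.0000 0.0000]
Step 1: x=[6.5000 11.0000 17.0000 22.5000] v=[3.0000 -4.0000 0.0000 1.0000]
Step 2: x=[7.0000 9.7500 16.7500 23.2500] v=[1.0000 -2.5000 -0.5000 1.5000]
Step 3: x=[5.3750 10.6250 16.2500 23.7500] v=[-3.2500 1.7500 -1.0000 1.0000]
Step 4: x=[3.6875 11.6875 16.6875 23.5000] v=[-3.3750 2.1250 0.8750 -0.5000]
Step 5: x=[4.1563 11.2500 18.0313 22.8438] v=[0.9375 -0.8750 2.6875 -1.3125]

Answer: 4.1563 11.2500 18.0313 22.8438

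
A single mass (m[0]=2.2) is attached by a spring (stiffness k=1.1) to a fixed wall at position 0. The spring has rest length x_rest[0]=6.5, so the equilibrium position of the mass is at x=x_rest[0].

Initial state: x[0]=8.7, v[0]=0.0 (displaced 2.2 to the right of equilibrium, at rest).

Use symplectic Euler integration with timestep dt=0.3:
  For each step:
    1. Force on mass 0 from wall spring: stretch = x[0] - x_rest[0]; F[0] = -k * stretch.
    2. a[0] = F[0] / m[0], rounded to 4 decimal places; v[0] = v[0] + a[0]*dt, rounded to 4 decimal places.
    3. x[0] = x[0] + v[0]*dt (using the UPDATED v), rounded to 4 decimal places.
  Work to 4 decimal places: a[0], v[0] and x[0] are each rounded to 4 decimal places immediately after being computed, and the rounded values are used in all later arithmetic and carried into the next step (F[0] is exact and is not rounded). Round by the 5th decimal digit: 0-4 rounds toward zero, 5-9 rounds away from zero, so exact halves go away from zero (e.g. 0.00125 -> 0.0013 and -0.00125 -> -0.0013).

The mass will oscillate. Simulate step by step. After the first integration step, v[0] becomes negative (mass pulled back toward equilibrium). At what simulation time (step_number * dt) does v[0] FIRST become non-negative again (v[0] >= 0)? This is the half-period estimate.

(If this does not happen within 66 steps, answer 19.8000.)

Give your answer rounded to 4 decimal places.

Answer: 4.5000

Derivation:
Step 0: x=[8.7000] v=[0.0000]
Step 1: x=[8.6010] v=[-0.3300]
Step 2: x=[8.4074] v=[-0.6452]
Step 3: x=[8.1280] v=[-0.9313]
Step 4: x=[7.7754] v=[-1.1755]
Step 5: x=[7.3654] v=[-1.3668]
Step 6: x=[6.9164] v=[-1.4966]
Step 7: x=[6.4487] v=[-1.5591]
Step 8: x=[5.9833] v=[-1.5514]
Step 9: x=[5.5411] v=[-1.4739]
Step 10: x=[5.1421] v=[-1.3301]
Step 11: x=[4.8042] v=[-1.1264]
Step 12: x=[4.5426] v=[-0.8720]
Step 13: x=[4.3691] v=[-0.5784]
Step 14: x=[4.2915] v=[-0.2588]
Step 15: x=[4.3133] v=[0.0725]
First v>=0 after going negative at step 15, time=4.5000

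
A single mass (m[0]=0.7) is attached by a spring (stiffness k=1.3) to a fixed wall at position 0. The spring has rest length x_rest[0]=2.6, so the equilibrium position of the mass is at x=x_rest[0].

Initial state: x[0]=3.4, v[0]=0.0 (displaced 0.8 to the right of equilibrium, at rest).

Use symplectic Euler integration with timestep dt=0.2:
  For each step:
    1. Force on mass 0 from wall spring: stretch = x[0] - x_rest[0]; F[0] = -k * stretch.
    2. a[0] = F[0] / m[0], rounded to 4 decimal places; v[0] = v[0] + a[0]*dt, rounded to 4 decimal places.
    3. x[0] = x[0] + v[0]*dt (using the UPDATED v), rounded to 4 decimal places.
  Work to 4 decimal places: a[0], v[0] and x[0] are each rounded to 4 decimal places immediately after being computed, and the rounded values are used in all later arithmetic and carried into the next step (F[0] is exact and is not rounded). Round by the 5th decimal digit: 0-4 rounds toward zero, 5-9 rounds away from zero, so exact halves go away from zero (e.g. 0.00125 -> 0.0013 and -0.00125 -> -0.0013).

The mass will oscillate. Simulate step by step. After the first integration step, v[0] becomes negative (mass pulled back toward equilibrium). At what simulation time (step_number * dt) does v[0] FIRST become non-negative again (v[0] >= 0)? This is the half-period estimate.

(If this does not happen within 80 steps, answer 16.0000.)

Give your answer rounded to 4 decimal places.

Step 0: x=[3.4000] v=[0.0000]
Step 1: x=[3.3406] v=[-0.2971]
Step 2: x=[3.2262] v=[-0.5722]
Step 3: x=[3.0652] v=[-0.8048]
Step 4: x=[2.8697] v=[-0.9776]
Step 5: x=[2.6541] v=[-1.0778]
Step 6: x=[2.4345] v=[-1.0979]
Step 7: x=[2.2272] v=[-1.0364]
Step 8: x=[2.0476] v=[-0.8979]
Step 9: x=[1.9091] v=[-0.6927]
Step 10: x=[1.8219] v=[-0.4361]
Step 11: x=[1.7925] v=[-0.1471]
Step 12: x=[1.8231] v=[0.1528]
First v>=0 after going negative at step 12, time=2.4000

Answer: 2.4000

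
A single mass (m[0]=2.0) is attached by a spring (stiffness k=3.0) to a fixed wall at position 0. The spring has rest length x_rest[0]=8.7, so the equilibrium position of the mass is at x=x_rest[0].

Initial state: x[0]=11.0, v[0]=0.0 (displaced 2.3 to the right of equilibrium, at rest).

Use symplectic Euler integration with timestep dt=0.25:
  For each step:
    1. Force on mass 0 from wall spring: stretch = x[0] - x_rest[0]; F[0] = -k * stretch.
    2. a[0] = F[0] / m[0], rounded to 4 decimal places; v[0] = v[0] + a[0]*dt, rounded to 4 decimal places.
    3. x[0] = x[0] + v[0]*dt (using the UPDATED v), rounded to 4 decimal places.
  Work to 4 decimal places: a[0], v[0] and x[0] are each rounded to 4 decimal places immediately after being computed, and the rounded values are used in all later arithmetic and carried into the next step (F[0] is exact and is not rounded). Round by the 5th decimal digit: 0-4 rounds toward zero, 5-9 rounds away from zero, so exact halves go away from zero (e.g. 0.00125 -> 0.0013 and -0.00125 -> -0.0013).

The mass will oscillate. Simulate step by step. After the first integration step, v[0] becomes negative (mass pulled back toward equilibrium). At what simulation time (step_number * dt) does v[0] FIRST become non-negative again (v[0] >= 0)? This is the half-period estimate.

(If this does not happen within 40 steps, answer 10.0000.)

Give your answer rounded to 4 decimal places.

Step 0: x=[11.0000] v=[0.0000]
Step 1: x=[10.7844] v=[-0.8625]
Step 2: x=[10.3734] v=[-1.6442]
Step 3: x=[9.8055] v=[-2.2717]
Step 4: x=[9.1339] v=[-2.6863]
Step 5: x=[8.4217] v=[-2.8490]
Step 6: x=[7.7356] v=[-2.7446]
Step 7: x=[7.1399] v=[-2.3830]
Step 8: x=[6.6904] v=[-1.7980]
Step 9: x=[6.4293] v=[-1.0444]
Step 10: x=[6.3811] v=[-0.1929]
Step 11: x=[6.5503] v=[0.6767]
First v>=0 after going negative at step 11, time=2.7500

Answer: 2.7500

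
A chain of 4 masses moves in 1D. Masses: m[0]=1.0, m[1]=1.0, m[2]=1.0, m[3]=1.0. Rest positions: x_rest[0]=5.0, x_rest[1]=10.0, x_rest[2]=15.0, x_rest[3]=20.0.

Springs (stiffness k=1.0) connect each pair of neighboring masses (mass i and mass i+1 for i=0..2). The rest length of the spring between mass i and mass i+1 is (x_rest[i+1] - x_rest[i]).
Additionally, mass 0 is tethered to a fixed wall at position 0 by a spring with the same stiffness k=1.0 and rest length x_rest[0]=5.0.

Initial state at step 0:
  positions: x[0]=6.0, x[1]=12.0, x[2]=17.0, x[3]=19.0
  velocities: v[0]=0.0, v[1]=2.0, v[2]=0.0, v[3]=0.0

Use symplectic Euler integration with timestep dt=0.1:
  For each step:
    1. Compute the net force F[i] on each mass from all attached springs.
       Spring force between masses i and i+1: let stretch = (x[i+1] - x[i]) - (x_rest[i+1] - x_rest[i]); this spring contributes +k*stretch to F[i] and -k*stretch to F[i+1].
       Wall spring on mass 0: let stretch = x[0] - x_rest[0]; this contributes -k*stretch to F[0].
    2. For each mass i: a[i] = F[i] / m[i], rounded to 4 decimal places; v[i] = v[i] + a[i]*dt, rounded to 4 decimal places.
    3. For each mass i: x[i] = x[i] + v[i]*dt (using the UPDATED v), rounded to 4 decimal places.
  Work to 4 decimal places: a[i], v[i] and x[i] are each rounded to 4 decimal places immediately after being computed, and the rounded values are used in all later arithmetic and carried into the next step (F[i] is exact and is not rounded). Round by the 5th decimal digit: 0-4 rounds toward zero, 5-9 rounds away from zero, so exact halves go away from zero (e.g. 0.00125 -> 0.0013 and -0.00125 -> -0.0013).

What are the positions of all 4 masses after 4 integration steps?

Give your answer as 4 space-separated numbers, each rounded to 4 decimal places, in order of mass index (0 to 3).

Answer: 6.0180 12.6593 16.7314 19.2912

Derivation:
Step 0: x=[6.0000 12.0000 17.0000 19.0000] v=[0.0000 2.0000 0.0000 0.0000]
Step 1: x=[6.0000 12.1900 16.9700 19.0300] v=[0.0000 1.9000 -0.3000 0.3000]
Step 2: x=[6.0019 12.3659 16.9128 19.0894] v=[0.0190 1.7590 -0.5720 0.5940]
Step 3: x=[6.0074 12.5236 16.8319 19.1770] v=[0.0552 1.5773 -0.8090 0.8763]
Step 4: x=[6.0180 12.6593 16.7314 19.2912] v=[0.1061 1.3565 -1.0053 1.1418]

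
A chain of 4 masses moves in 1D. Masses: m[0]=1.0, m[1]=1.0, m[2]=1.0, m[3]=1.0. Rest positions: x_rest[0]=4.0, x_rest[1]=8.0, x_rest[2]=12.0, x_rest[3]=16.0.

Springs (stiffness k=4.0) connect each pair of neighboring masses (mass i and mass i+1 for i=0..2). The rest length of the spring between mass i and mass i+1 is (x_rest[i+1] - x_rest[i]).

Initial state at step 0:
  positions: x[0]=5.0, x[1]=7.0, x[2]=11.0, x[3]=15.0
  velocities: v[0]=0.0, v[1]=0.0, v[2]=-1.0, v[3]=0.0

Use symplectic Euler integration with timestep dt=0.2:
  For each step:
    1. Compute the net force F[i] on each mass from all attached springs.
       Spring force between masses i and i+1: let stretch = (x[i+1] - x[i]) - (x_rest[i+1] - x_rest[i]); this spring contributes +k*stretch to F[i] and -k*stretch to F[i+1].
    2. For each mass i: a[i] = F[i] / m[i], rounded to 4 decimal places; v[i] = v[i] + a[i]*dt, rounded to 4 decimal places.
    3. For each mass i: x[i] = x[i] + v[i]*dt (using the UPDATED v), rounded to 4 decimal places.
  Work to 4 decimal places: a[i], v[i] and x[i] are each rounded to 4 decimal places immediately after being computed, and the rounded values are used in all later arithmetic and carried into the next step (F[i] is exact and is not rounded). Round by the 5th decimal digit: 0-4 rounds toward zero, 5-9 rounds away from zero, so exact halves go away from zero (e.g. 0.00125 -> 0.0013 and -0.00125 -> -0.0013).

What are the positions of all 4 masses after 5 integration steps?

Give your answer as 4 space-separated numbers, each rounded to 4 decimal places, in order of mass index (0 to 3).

Answer: 2.7161 7.8758 11.6168 14.7913

Derivation:
Step 0: x=[5.0000 7.0000 11.0000 15.0000] v=[0.0000 0.0000 -1.0000 0.0000]
Step 1: x=[4.6800 7.3200 10.8000 15.0000] v=[-1.6000 1.6000 -1.0000 0.0000]
Step 2: x=[4.1424 7.7744 10.7152 14.9680] v=[-2.6880 2.2720 -0.4240 -0.1600]
Step 3: x=[3.5459 8.1182 10.8403 14.8956] v=[-2.9824 1.7190 0.6256 -0.3622]
Step 4: x=[3.0410 8.1660 11.1787 14.8143] v=[-2.5246 0.2388 1.6922 -0.4064]
Step 5: x=[2.7161 7.8758 11.6168 14.7913] v=[-1.6246 -1.4510 2.1905 -0.1149]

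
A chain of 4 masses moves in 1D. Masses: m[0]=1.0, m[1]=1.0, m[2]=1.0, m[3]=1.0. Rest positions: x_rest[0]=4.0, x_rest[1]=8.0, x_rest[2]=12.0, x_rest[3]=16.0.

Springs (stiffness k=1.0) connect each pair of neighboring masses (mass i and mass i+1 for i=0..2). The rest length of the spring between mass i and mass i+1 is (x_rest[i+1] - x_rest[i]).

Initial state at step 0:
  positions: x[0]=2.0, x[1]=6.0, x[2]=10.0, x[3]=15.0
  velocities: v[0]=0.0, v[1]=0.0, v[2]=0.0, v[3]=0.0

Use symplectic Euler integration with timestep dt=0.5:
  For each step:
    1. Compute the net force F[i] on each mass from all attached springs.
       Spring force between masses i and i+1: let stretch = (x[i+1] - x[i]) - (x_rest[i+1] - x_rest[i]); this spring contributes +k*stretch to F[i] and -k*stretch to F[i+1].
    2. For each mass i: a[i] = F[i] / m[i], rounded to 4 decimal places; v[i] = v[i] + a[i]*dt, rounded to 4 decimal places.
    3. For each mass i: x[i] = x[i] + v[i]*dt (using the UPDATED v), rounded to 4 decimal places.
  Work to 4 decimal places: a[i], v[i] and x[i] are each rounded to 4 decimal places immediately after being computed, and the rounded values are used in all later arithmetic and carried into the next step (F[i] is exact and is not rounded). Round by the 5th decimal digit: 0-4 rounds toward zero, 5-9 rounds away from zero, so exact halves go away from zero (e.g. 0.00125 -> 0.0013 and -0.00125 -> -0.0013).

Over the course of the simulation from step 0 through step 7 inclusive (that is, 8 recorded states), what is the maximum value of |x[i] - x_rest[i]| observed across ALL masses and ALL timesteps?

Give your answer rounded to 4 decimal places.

Answer: 2.2189

Derivation:
Step 0: x=[2.0000 6.0000 10.0000 15.0000] v=[0.0000 0.0000 0.0000 0.0000]
Step 1: x=[2.0000 6.0000 10.2500 14.7500] v=[0.0000 0.0000 0.5000 -0.5000]
Step 2: x=[2.0000 6.0625 10.5625 14.3750] v=[0.0000 0.1250 0.6250 -0.7500]
Step 3: x=[2.0157 6.2344 10.7032 14.0469] v=[0.0313 0.3438 0.2813 -0.6563]
Step 4: x=[2.0861 6.4689 10.5626 13.8828] v=[0.1407 0.4689 -0.2813 -0.3282]
Step 5: x=[2.2522 6.6311 10.2286 13.8887] v=[0.3321 0.3244 -0.6681 0.0117]
Step 6: x=[2.5130 6.5980 9.9102 13.9796] v=[0.5216 -0.0663 -0.6368 0.1817]
Step 7: x=[2.7951 6.3717 9.7811 14.0531] v=[0.5641 -0.4527 -0.2582 0.1470]
Max displacement = 2.2189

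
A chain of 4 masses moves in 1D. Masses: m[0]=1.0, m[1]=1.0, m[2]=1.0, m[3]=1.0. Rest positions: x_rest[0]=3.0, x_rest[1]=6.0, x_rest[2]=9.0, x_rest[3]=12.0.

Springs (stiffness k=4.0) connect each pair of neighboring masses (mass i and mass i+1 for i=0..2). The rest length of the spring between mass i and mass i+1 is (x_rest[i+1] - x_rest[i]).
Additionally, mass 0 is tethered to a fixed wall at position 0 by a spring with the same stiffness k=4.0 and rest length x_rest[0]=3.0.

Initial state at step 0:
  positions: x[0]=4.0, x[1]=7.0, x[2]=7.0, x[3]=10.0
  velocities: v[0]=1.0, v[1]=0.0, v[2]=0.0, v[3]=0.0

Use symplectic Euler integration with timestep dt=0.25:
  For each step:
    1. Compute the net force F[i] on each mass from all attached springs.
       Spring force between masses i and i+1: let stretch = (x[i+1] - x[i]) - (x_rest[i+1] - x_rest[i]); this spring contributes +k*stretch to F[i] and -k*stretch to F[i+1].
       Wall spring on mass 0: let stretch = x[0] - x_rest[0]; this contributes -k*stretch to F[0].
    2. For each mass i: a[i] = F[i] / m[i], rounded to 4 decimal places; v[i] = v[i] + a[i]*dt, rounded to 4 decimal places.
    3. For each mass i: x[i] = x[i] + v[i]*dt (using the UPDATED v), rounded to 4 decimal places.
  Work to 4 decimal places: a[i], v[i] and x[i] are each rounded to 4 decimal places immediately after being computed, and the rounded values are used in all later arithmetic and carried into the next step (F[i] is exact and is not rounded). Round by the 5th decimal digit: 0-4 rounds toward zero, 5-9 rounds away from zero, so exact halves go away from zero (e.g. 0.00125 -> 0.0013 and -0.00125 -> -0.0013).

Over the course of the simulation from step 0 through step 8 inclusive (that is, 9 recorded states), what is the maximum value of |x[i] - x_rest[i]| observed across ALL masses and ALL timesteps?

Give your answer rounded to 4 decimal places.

Answer: 2.0068

Derivation:
Step 0: x=[4.0000 7.0000 7.0000 10.0000] v=[1.0000 0.0000 0.0000 0.0000]
Step 1: x=[4.0000 6.2500 7.7500 10.0000] v=[0.0000 -3.0000 3.0000 0.0000]
Step 2: x=[3.5625 5.3125 8.6875 10.1875] v=[-1.7500 -3.7500 3.7500 0.7500]
Step 3: x=[2.6719 4.7813 9.1563 10.7500] v=[-3.5625 -2.1250 1.8750 2.2500]
Step 4: x=[1.6407 4.8165 8.9297 11.6641] v=[-4.1250 0.1406 -0.9063 3.6563]
Step 5: x=[0.9932 5.0860 8.3584 12.6446] v=[-2.5899 1.0780 -2.2851 3.9219]
Step 6: x=[1.1206 5.1504 8.0406 13.3035] v=[0.5097 0.2576 -1.2713 2.6357]
Step 7: x=[1.9753 4.9299 8.3160 13.3967] v=[3.4189 -0.8820 1.1014 0.3728]
Step 8: x=[3.0749 4.8173 9.0150 12.9697] v=[4.3982 -0.4505 2.7960 -1.7079]
Max displacement = 2.0068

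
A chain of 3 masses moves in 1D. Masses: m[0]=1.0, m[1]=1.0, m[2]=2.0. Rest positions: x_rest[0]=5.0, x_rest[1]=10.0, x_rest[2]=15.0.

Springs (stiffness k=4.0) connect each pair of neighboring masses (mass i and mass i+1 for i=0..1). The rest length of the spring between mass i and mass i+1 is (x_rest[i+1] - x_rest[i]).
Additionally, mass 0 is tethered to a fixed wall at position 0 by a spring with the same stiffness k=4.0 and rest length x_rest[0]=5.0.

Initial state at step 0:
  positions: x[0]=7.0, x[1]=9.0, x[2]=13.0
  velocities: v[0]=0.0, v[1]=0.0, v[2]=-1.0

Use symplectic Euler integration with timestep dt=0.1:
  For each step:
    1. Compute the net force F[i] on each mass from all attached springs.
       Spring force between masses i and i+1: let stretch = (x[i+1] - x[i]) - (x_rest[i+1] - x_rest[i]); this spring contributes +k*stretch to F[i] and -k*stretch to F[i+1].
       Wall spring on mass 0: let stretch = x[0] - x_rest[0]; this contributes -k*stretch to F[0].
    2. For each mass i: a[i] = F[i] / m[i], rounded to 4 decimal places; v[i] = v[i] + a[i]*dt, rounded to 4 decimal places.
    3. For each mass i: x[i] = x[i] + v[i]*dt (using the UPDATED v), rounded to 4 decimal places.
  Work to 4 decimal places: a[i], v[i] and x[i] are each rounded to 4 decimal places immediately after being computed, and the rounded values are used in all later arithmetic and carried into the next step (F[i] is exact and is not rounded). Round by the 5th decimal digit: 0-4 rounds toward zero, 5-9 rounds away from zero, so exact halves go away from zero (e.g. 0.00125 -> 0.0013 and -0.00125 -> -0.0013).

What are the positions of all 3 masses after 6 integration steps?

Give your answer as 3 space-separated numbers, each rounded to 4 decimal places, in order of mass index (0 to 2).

Answer: 3.9719 9.7580 12.9447

Derivation:
Step 0: x=[7.0000 9.0000 13.0000] v=[0.0000 0.0000 -1.0000]
Step 1: x=[6.8000 9.0800 12.9200] v=[-2.0000 0.8000 -0.8000]
Step 2: x=[6.4192 9.2224 12.8632] v=[-3.8080 1.4240 -0.5680]
Step 3: x=[5.8938 9.3983 12.8336] v=[-5.2544 1.7590 -0.2962]
Step 4: x=[5.2728 9.5714 12.8353] v=[-6.2101 1.7313 0.0167]
Step 5: x=[4.6128 9.7031 12.8717] v=[-6.5998 1.3174 0.3639]
Step 6: x=[3.9719 9.7580 12.9447] v=[-6.4088 0.5487 0.7302]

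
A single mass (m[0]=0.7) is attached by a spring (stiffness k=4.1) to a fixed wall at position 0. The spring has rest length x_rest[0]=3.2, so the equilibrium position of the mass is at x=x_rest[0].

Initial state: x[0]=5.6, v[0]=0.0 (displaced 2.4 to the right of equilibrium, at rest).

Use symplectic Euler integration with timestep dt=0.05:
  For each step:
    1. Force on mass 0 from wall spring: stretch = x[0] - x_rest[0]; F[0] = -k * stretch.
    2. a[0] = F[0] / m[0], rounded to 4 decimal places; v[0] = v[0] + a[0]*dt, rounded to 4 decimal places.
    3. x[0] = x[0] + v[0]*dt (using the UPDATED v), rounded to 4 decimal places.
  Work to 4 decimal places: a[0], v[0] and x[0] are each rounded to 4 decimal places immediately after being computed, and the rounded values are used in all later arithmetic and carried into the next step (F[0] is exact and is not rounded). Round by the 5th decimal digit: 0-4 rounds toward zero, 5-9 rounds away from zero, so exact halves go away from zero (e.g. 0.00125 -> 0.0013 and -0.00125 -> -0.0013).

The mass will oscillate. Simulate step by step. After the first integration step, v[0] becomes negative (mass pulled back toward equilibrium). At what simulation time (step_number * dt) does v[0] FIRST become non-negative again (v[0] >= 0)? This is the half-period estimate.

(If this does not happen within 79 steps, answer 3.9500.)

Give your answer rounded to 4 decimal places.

Step 0: x=[5.6000] v=[0.0000]
Step 1: x=[5.5649] v=[-0.7029]
Step 2: x=[5.4951] v=[-1.3955]
Step 3: x=[5.3917] v=[-2.0676]
Step 4: x=[5.2562] v=[-2.7095]
Step 5: x=[5.0906] v=[-3.3117]
Step 6: x=[4.8973] v=[-3.8654]
Step 7: x=[4.6792] v=[-4.3625]
Step 8: x=[4.4394] v=[-4.7957]
Step 9: x=[4.1815] v=[-5.1587]
Step 10: x=[3.9092] v=[-5.4461]
Step 11: x=[3.6265] v=[-5.6538]
Step 12: x=[3.3376] v=[-5.7787]
Step 13: x=[3.0467] v=[-5.8190]
Step 14: x=[2.7580] v=[-5.7741]
Step 15: x=[2.4758] v=[-5.6447]
Step 16: x=[2.2042] v=[-5.4326]
Step 17: x=[1.9472] v=[-5.1410]
Step 18: x=[1.7085] v=[-4.7741]
Step 19: x=[1.4916] v=[-4.3373]
Step 20: x=[1.2998] v=[-3.8370]
Step 21: x=[1.1358] v=[-3.2805]
Step 22: x=[1.0020] v=[-2.6760]
Step 23: x=[0.9004] v=[-2.0323]
Step 24: x=[0.8325] v=[-1.3588]
Step 25: x=[0.7992] v=[-0.6655]
Step 26: x=[0.8011] v=[0.0376]
First v>=0 after going negative at step 26, time=1.3000

Answer: 1.3000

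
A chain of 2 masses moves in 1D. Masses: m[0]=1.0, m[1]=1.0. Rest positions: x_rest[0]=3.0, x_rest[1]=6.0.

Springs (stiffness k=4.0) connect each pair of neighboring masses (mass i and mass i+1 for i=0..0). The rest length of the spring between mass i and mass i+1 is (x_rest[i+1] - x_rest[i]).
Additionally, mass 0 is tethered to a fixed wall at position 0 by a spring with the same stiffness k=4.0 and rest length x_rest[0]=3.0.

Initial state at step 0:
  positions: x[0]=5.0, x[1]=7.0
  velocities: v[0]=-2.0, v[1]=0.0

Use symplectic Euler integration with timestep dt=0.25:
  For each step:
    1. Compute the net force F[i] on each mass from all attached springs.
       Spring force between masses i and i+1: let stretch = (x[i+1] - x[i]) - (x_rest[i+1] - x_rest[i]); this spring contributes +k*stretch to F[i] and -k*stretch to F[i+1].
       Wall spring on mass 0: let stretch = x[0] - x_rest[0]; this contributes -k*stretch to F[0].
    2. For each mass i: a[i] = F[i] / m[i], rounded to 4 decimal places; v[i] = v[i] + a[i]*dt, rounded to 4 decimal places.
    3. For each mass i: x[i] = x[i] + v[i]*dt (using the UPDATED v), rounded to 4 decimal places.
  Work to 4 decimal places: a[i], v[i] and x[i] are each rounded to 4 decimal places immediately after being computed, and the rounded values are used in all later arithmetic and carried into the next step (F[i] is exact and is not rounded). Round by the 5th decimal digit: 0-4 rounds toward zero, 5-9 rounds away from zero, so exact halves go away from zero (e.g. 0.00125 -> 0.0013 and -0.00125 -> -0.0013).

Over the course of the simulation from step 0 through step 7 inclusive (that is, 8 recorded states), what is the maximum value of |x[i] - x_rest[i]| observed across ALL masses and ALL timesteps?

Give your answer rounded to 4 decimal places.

Answer: 2.5353

Derivation:
Step 0: x=[5.0000 7.0000] v=[-2.0000 0.0000]
Step 1: x=[3.7500 7.2500] v=[-5.0000 1.0000]
Step 2: x=[2.4375 7.3750] v=[-5.2500 0.5000]
Step 3: x=[1.7500 7.0156] v=[-2.7500 -1.4375]
Step 4: x=[1.9414 6.0898] v=[0.7656 -3.7031]
Step 5: x=[2.6846 4.8769] v=[2.9726 -4.8515]
Step 6: x=[3.3047 3.8660] v=[2.4803 -4.0438]
Step 7: x=[3.2389 3.4647] v=[-0.2631 -1.6051]
Max displacement = 2.5353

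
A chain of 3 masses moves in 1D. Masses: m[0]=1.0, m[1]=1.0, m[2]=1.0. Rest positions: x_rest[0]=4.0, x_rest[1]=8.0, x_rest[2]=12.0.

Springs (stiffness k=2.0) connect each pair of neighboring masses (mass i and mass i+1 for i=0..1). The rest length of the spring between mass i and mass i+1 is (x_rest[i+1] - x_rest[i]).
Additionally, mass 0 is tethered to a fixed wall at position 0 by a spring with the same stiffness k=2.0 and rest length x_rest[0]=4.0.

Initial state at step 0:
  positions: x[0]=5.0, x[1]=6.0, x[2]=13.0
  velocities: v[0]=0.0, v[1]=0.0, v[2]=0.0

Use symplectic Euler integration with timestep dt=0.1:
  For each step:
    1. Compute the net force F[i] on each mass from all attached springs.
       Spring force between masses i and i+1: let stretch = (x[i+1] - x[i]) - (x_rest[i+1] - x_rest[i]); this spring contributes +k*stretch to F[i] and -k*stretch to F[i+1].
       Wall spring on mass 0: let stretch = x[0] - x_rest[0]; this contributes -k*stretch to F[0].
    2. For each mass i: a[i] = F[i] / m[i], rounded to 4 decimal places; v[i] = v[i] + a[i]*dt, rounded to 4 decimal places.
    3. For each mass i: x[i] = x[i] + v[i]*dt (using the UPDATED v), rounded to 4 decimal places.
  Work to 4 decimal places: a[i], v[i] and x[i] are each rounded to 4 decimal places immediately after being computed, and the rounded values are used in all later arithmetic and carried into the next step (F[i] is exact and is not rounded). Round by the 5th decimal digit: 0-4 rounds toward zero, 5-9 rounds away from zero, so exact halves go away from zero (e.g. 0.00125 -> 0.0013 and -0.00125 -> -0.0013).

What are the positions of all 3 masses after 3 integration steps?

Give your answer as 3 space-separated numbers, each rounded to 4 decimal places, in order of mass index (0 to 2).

Answer: 4.5476 6.6825 12.6578

Derivation:
Step 0: x=[5.0000 6.0000 13.0000] v=[0.0000 0.0000 0.0000]
Step 1: x=[4.9200 6.1200 12.9400] v=[-0.8000 1.2000 -0.6000]
Step 2: x=[4.7656 6.3524 12.8236] v=[-1.5440 2.3240 -1.1640]
Step 3: x=[4.5476 6.6825 12.6578] v=[-2.1798 3.3009 -1.6582]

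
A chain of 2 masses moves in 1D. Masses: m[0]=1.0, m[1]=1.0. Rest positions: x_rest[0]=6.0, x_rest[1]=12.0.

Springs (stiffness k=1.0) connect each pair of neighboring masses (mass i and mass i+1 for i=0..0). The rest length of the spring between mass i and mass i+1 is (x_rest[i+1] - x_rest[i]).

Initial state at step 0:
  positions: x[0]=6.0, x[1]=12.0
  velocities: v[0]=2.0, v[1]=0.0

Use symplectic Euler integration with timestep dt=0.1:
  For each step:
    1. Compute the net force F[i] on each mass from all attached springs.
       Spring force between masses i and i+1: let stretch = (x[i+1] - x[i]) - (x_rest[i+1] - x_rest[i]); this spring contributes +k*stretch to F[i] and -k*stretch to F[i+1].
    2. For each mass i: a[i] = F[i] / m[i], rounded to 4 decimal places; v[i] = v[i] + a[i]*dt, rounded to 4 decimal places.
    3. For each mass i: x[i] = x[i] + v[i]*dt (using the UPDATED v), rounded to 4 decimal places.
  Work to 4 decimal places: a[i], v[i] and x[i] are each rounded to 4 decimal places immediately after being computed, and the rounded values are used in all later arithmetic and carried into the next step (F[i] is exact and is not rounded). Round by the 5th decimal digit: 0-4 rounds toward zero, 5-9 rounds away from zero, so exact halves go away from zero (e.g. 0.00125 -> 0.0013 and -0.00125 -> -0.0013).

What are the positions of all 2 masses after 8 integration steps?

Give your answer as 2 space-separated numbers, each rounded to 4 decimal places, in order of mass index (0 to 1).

Answer: 7.4418 12.1582

Derivation:
Step 0: x=[6.0000 12.0000] v=[2.0000 0.0000]
Step 1: x=[6.2000 12.0000] v=[2.0000 0.0000]
Step 2: x=[6.3980 12.0020] v=[1.9800 0.0200]
Step 3: x=[6.5920 12.0080] v=[1.9404 0.0596]
Step 4: x=[6.7802 12.0198] v=[1.8820 0.1180]
Step 5: x=[6.9608 12.0392] v=[1.8060 0.1940]
Step 6: x=[7.1322 12.0678] v=[1.7138 0.2862]
Step 7: x=[7.2929 12.1071] v=[1.6074 0.3926]
Step 8: x=[7.4418 12.1582] v=[1.4888 0.5112]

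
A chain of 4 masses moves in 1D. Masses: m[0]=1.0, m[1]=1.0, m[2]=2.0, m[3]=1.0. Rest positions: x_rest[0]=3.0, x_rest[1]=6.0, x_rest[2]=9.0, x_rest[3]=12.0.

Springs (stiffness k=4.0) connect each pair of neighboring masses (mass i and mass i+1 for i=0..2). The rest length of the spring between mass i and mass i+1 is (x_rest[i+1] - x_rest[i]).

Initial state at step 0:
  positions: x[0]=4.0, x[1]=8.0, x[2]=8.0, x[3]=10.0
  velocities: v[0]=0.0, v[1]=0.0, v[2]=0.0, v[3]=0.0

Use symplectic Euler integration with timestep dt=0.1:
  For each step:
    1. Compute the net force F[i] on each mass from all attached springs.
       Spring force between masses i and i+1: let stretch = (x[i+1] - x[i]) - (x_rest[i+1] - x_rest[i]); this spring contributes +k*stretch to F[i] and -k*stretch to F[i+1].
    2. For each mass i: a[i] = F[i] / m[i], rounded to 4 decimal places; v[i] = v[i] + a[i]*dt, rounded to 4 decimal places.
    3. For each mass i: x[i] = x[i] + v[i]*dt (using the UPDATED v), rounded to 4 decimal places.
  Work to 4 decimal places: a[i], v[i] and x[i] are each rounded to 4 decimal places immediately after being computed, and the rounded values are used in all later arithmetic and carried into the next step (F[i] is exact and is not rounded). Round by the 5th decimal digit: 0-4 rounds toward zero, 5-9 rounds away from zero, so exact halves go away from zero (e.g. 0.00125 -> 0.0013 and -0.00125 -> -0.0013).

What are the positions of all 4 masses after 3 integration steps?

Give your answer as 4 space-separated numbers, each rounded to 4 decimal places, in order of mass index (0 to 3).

Step 0: x=[4.0000 8.0000 8.0000 10.0000] v=[0.0000 0.0000 0.0000 0.0000]
Step 1: x=[4.0400 7.8400 8.0400 10.0400] v=[0.4000 -1.6000 0.4000 0.4000]
Step 2: x=[4.1120 7.5360 8.1160 10.1200] v=[0.7200 -3.0400 0.7600 0.8000]
Step 3: x=[4.2010 7.1182 8.2205 10.2398] v=[0.8896 -4.1776 1.0448 1.1984]

Answer: 4.2010 7.1182 8.2205 10.2398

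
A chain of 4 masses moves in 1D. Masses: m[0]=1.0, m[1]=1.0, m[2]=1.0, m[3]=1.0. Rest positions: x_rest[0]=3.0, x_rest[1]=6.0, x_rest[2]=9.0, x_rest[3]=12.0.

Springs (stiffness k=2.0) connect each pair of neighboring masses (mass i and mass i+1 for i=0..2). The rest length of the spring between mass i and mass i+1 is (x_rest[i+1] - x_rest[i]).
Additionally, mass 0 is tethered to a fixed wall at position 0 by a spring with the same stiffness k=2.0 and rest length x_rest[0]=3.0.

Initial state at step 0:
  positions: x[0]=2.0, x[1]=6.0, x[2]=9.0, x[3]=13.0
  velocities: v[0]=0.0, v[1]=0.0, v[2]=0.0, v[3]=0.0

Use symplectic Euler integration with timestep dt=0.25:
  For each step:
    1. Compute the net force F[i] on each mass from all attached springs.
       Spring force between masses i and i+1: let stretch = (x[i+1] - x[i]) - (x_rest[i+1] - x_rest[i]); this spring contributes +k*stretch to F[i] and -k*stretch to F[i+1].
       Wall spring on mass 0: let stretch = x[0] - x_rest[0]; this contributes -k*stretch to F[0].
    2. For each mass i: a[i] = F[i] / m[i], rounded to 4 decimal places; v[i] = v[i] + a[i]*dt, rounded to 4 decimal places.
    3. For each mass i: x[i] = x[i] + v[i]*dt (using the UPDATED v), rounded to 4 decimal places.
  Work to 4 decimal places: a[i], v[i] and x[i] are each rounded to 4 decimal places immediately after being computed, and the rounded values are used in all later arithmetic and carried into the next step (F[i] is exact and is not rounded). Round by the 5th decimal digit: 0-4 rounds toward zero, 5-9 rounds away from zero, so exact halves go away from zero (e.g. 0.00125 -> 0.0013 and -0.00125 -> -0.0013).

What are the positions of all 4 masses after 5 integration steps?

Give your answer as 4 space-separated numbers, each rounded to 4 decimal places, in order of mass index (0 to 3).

Answer: 3.7334 5.9625 9.3931 11.9345

Derivation:
Step 0: x=[2.0000 6.0000 9.0000 13.0000] v=[0.0000 0.0000 0.0000 0.0000]
Step 1: x=[2.2500 5.8750 9.1250 12.8750] v=[1.0000 -0.5000 0.5000 -0.5000]
Step 2: x=[2.6719 5.7031 9.3125 12.6563] v=[1.6875 -0.6875 0.7500 -0.8750]
Step 3: x=[3.1387 5.6035 9.4668 12.3946] v=[1.8672 -0.3984 0.6172 -1.0469]
Step 4: x=[3.5213 5.6787 9.5042 12.1419] v=[1.5303 0.3009 0.1495 -1.0108]
Step 5: x=[3.7334 5.9625 9.3931 11.9345] v=[0.8484 1.1350 -0.4444 -0.8297]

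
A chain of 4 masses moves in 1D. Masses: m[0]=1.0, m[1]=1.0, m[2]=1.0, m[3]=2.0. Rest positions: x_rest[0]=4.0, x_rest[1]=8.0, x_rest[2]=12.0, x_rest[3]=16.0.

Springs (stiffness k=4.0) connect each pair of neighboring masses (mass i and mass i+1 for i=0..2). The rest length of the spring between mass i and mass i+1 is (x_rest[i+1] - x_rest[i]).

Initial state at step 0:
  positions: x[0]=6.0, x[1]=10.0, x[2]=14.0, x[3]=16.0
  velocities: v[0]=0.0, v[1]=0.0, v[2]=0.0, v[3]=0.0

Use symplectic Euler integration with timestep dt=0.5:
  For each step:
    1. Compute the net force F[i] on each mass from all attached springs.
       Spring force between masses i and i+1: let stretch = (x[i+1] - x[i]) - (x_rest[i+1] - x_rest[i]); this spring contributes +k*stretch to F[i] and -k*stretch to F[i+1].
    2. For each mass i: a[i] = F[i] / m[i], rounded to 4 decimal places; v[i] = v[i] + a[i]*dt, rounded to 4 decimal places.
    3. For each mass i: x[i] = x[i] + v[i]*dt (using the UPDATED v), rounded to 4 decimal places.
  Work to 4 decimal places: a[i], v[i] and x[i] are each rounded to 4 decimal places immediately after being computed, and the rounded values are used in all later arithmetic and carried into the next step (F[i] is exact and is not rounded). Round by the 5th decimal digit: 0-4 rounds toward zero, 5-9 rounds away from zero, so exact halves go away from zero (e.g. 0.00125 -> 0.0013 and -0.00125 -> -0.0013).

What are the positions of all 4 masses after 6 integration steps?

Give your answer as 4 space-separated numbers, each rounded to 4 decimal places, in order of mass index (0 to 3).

Answer: 5.2500 8.8750 11.9375 17.9688

Derivation:
Step 0: x=[6.0000 10.0000 14.0000 16.0000] v=[0.0000 0.0000 0.0000 0.0000]
Step 1: x=[6.0000 10.0000 12.0000 17.0000] v=[0.0000 0.0000 -4.0000 2.0000]
Step 2: x=[6.0000 8.0000 13.0000 17.5000] v=[0.0000 -4.0000 2.0000 1.0000]
Step 3: x=[4.0000 9.0000 13.5000 17.7500] v=[-4.0000 2.0000 1.0000 0.5000]
Step 4: x=[3.0000 9.5000 13.7500 17.8750] v=[-2.0000 1.0000 0.5000 0.2500]
Step 5: x=[4.5000 7.7500 13.8750 17.9375] v=[3.0000 -3.5000 0.2500 0.1250]
Step 6: x=[5.2500 8.8750 11.9375 17.9688] v=[1.5000 2.2500 -3.8750 0.0625]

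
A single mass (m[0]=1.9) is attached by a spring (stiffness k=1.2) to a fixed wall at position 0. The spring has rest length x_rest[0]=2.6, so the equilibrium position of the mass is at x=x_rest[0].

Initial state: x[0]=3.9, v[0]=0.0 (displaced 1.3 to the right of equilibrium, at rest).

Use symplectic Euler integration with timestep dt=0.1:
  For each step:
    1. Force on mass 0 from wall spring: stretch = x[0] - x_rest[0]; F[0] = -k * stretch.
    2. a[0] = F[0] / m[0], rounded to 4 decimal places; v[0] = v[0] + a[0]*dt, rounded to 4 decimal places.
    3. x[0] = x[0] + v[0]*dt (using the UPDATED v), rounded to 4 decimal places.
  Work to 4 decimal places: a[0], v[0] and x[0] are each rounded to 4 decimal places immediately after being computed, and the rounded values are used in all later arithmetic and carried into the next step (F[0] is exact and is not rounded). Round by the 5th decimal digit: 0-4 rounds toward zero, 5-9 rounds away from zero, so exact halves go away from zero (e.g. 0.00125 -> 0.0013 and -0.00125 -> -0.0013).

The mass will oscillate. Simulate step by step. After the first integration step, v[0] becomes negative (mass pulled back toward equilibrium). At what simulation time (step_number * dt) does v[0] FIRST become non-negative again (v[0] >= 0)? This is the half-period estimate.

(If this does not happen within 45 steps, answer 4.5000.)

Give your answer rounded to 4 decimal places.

Answer: 4.0000

Derivation:
Step 0: x=[3.9000] v=[0.0000]
Step 1: x=[3.8918] v=[-0.0821]
Step 2: x=[3.8754] v=[-0.1637]
Step 3: x=[3.8510] v=[-0.2443]
Step 4: x=[3.8187] v=[-0.3233]
Step 5: x=[3.7787] v=[-0.4003]
Step 6: x=[3.7312] v=[-0.4747]
Step 7: x=[3.6766] v=[-0.5461]
Step 8: x=[3.6152] v=[-0.6141]
Step 9: x=[3.5474] v=[-0.6782]
Step 10: x=[3.4736] v=[-0.7380]
Step 11: x=[3.3943] v=[-0.7932]
Step 12: x=[3.3100] v=[-0.8434]
Step 13: x=[3.2212] v=[-0.8882]
Step 14: x=[3.1285] v=[-0.9274]
Step 15: x=[3.0324] v=[-0.9608]
Step 16: x=[2.9336] v=[-0.9881]
Step 17: x=[2.8327] v=[-1.0092]
Step 18: x=[2.7303] v=[-1.0239]
Step 19: x=[2.6271] v=[-1.0321]
Step 20: x=[2.5237] v=[-1.0338]
Step 21: x=[2.4208] v=[-1.0290]
Step 22: x=[2.3190] v=[-1.0177]
Step 23: x=[2.2190] v=[-1.0000]
Step 24: x=[2.1214] v=[-0.9759]
Step 25: x=[2.0268] v=[-0.9457]
Step 26: x=[1.9359] v=[-0.9095]
Step 27: x=[1.8491] v=[-0.8676]
Step 28: x=[1.7671] v=[-0.8202]
Step 29: x=[1.6903] v=[-0.7676]
Step 30: x=[1.6193] v=[-0.7102]
Step 31: x=[1.5545] v=[-0.6483]
Step 32: x=[1.4963] v=[-0.5823]
Step 33: x=[1.4450] v=[-0.5126]
Step 34: x=[1.4010] v=[-0.4397]
Step 35: x=[1.3646] v=[-0.3640]
Step 36: x=[1.3360] v=[-0.2860]
Step 37: x=[1.3154] v=[-0.2062]
Step 38: x=[1.3029] v=[-0.1251]
Step 39: x=[1.2986] v=[-0.0432]
Step 40: x=[1.3025] v=[0.0390]
First v>=0 after going negative at step 40, time=4.0000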